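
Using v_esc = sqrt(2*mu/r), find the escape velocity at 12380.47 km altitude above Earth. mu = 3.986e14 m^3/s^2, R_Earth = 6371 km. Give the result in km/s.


r = 6371.0 + 12380.47 = 18751.4700 km = 1.875147e+07 m
v_esc = sqrt(2*mu/r) = sqrt(2*3.986e14 / 1.875147e+07)
v_esc = 6520.2761 m/s = 6.5203 km/s

6.5203 km/s


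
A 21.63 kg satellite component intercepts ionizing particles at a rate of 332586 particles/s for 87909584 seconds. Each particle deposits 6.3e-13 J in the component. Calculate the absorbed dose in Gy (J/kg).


Total energy deposited = rate * time * E_per
  = 332586 * 87909584 * 6.3e-13 = 18.4196 J
Dose = E_total / mass = 18.4196 / 21.63
Dose = 0.8515776 Gy

0.8516 Gy


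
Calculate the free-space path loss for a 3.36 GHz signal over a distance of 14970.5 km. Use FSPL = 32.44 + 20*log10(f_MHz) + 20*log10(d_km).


f = 3.36 GHz = 3360.0000 MHz
d = 14970.5 km
FSPL = 32.44 + 20*log10(3360.0000) + 20*log10(14970.5)
FSPL = 32.44 + 70.5268 + 83.5047
FSPL = 186.4715 dB

186.4715 dB


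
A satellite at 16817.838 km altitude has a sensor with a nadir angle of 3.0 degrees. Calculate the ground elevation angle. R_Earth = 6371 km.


r = R_E + alt = 23188.8380 km
Law of sines in the satellite / Earth-center / ground-point triangle:
  sin(nadir)/R_E = sin(90 + el)/r  =>  cos(el) = (r/R_E)*sin(nadir)
cos(el) = (23188.8380 / 6371.0000) * sin(3.0 deg) = 0.1904897
el = arccos(0.1904897) = 79.0186 deg
(Earth-central angle = 90 - nadir - el = 7.9814 deg)

79.0186 degrees


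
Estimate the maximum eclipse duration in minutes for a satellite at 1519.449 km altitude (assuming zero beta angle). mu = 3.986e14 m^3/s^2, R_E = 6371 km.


r = 7890.4490 km
T = 116.2552 min
Eclipse fraction = arcsin(R_E/r)/pi = arcsin(6371.0000/7890.4490)/pi
= arcsin(0.8074319)/pi = 0.2991432
Eclipse duration = 0.2991432 * 116.2552 = 34.7770 min

34.7770 minutes


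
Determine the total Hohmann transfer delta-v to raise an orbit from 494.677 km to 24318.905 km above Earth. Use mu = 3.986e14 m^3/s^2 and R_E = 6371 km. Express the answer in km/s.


r1 = 6865.6770 km = 6.865677e+06 m
r2 = 30689.9050 km = 3.0689905e+07 m
dv1 = sqrt(mu/r1)*(sqrt(2*r2/(r1+r2)) - 1) = 2121.4677 m/s
dv2 = sqrt(mu/r2)*(1 - sqrt(2*r1/(r1+r2))) = 1424.7186 m/s
total dv = |dv1| + |dv2| = 2121.4677 + 1424.7186 = 3546.1863 m/s = 3.5462 km/s

3.5462 km/s


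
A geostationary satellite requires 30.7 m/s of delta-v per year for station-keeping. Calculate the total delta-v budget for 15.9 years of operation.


dV = rate * years = 30.7 * 15.9
dV = 488.1300 m/s

488.1300 m/s


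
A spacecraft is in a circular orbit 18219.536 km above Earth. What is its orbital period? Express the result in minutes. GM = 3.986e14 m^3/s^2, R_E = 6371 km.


r = 24590.5360 km = 2.4590536e+07 m
T = 2*pi*sqrt(r^3/mu) = 2*pi*sqrt(1.4869761e+22 / 3.986e14)
T = 38376.3100 s = 639.6052 min

639.6052 minutes


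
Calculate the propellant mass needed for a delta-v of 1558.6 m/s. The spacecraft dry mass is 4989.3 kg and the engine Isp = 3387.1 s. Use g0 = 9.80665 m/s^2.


ve = Isp * g0 = 3387.1 * 9.80665 = 33216.104215 m/s
mass ratio = exp(dv/ve) = exp(1558.6/33216.104215) = 1.04804133
m_prop = m_dry * (mr - 1) = 4989.3 * (1.04804133 - 1)
m_prop = 239.6926 kg

239.6926 kg


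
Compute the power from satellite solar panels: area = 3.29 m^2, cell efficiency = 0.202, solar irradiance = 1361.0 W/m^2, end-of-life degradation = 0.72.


P = area * eta * S * degradation
P = 3.29 * 0.202 * 1361.0 * 0.72
P = 651.2352 W

651.2352 W


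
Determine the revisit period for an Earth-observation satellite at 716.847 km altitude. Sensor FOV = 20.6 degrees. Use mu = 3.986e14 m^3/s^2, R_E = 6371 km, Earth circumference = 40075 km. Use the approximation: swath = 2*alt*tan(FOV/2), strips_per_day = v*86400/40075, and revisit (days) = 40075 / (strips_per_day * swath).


swath = 2*716.847*tan(0.1797689) = 260.5464 km
v = sqrt(mu/r) = 7499.1403 m/s = 7.4991 km/s
strips/day = v*86400/40075 = 7.4991*86400/40075 = 16.1678
coverage/day = strips * swath = 16.1678 * 260.5464 = 4212.4688 km
revisit = 40075 / 4212.4688 = 9.5134 days

9.5134 days


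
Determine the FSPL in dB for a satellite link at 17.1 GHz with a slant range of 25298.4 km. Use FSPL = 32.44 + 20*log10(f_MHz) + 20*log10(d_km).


f = 17.1 GHz = 17100.0000 MHz
d = 25298.4 km
FSPL = 32.44 + 20*log10(17100.0000) + 20*log10(25298.4)
FSPL = 32.44 + 84.6599 + 88.0619
FSPL = 205.1618 dB

205.1618 dB


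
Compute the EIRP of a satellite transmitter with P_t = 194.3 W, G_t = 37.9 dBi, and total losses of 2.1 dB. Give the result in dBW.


Pt = 194.3 W = 22.8847 dBW
EIRP = Pt_dBW + Gt - losses = 22.8847 + 37.9 - 2.1 = 58.6847 dBW

58.6847 dBW


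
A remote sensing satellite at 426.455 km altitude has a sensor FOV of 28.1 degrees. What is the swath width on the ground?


FOV = 28.1 deg = 0.4904375 rad
swath = 2 * alt * tan(FOV/2) = 2 * 426.455 * tan(0.2452188)
swath = 2 * 426.455 * 0.2502551
swath = 213.4451 km

213.4451 km


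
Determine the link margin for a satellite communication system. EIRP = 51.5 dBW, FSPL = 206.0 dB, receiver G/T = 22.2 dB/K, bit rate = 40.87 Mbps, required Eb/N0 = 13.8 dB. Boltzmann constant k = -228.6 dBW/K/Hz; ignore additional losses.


C/N0 = EIRP - FSPL + G/T - k = 51.5 - 206.0 + 22.2 - (-228.6)
C/N0 = 96.3000 dB-Hz
R_b = 40.87 Mbps = 4.087e+07 bps -> 10*log10(R_b) = 76.1140 dB-Hz
Eb/N0 = C/N0 - 10*log10(R_b) = 96.3000 - 76.1140 = 20.1860 dB
Margin = Eb/N0 - Eb/N0_req = 20.1860 - 13.8 = 6.3860 dB (link closes)

6.3860 dB


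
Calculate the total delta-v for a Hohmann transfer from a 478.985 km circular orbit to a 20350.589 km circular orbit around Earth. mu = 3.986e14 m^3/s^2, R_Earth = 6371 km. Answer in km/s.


r1 = 6849.9850 km = 6.849985e+06 m
r2 = 26721.5890 km = 2.6721589e+07 m
dv1 = sqrt(mu/r1)*(sqrt(2*r2/(r1+r2)) - 1) = 1996.4008 m/s
dv2 = sqrt(mu/r2)*(1 - sqrt(2*r1/(r1+r2))) = 1394.9841 m/s
total dv = |dv1| + |dv2| = 1996.4008 + 1394.9841 = 3391.3848 m/s = 3.3914 km/s

3.3914 km/s


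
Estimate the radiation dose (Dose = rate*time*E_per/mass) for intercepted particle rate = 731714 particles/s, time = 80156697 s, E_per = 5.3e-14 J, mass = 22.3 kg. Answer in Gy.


Total energy deposited = rate * time * E_per
  = 731714 * 80156697 * 5.3e-14 = 3.1085 J
Dose = E_total / mass = 3.1085 / 22.3
Dose = 0.1393966 Gy

0.1394 Gy


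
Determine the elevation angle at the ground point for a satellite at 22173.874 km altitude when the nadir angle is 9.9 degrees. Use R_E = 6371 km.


r = R_E + alt = 28544.8740 km
Law of sines in the satellite / Earth-center / ground-point triangle:
  sin(nadir)/R_E = sin(90 + el)/r  =>  cos(el) = (r/R_E)*sin(nadir)
cos(el) = (28544.8740 / 6371.0000) * sin(9.9 deg) = 0.7703178
el = arccos(0.7703178) = 39.6176 deg
(Earth-central angle = 90 - nadir - el = 40.4824 deg)

39.6176 degrees


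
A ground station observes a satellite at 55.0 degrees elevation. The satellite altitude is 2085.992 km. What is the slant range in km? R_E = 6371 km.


h = 2085.992 km, el = 55.0 deg
d = -R_E*sin(el) + sqrt((R_E*sin(el))^2 + 2*R_E*h + h^2)
d = -6371.0000*sin(0.9599311) + sqrt((6371.0000*0.819152)^2 + 2*6371.0000*2085.992 + 2085.992^2)
d = 2407.9202 km

2407.9202 km


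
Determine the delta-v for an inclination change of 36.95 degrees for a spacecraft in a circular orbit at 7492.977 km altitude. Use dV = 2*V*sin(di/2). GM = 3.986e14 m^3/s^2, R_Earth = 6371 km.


r = 13863.9770 km = 1.3863977e+07 m
V = sqrt(mu/r) = 5361.9744 m/s
di = 36.95 deg = 0.6448992 rad
dV = 2*V*sin(di/2) = 2*5361.9744*sin(0.3224496)
dV = 3398.3211 m/s = 3.3983 km/s

3.3983 km/s


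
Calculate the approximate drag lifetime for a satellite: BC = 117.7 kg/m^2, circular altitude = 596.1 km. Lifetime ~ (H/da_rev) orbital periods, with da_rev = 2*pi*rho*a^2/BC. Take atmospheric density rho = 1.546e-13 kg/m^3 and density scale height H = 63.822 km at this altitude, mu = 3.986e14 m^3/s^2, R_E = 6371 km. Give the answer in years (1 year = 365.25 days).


a = R_E + alt = 6967.1000 km = 6.9671e+06 m
da_rev = 2*pi*rho*a^2/BC = 2*pi*1.546e-13*(6.9671e+06)^2/117.7 = 0.40060557 m per revolution
N = H/da_rev = 63822.0000 m / 0.40060557 m = 159313.8109 revolutions
P = 2*pi*sqrt(a^3/mu) = 5787.4771 s
lifetime = N*P = 159313.8109 * 5787.4771 = 9.2202504e+08 s = 10671.5861 days
years = 10671.5861 / 365.25 = 29.2172 years

29.2172 years


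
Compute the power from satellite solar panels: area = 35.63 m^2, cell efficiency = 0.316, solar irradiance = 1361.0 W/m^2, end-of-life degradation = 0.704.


P = area * eta * S * degradation
P = 35.63 * 0.316 * 1361.0 * 0.704
P = 10787.8199 W

10787.8199 W


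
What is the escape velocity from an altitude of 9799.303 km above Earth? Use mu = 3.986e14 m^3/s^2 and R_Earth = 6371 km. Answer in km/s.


r = 6371.0 + 9799.303 = 16170.3030 km = 1.6170303e+07 m
v_esc = sqrt(2*mu/r) = sqrt(2*3.986e14 / 1.6170303e+07)
v_esc = 7021.4138 m/s = 7.0214 km/s

7.0214 km/s


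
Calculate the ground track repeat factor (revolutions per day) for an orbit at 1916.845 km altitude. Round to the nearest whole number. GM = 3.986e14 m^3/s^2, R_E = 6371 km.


r = 8.287845e+06 m
T = 2*pi*sqrt(r^3/mu) = 7508.8539 s = 125.1476 min
revs/day = 1440 / 125.1476 = 11.5064
Rounded: 12 revolutions per day

12 revolutions per day


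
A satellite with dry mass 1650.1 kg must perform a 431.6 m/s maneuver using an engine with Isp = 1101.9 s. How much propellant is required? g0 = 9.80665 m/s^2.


ve = Isp * g0 = 1101.9 * 9.80665 = 10805.947635 m/s
mass ratio = exp(dv/ve) = exp(431.6/10805.947635) = 1.04074933
m_prop = m_dry * (mr - 1) = 1650.1 * (1.04074933 - 1)
m_prop = 67.2405 kg

67.2405 kg


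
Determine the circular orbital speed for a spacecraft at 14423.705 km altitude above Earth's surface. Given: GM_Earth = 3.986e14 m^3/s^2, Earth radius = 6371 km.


r = R_E + alt = 6371.0 + 14423.705 = 20794.7050 km = 2.0794705e+07 m
v = sqrt(mu/r) = sqrt(3.986e14 / 2.0794705e+07) = 4378.1664 m/s = 4.3782 km/s

4.3782 km/s


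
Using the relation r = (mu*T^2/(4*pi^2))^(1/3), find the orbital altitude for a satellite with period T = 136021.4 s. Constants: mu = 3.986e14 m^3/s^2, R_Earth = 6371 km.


T = 136021.4 s
r = (mu*T^2/(4*pi^2))^(1/3) = (3.986e14 * 136021.4^2 / (4*pi^2))^(1/3)
r = 5.7165062e+07 m = 57165.0621 km
alt = r - R_E = 57165.0621 - 6371 = 50794.0621 km

50794.0621 km


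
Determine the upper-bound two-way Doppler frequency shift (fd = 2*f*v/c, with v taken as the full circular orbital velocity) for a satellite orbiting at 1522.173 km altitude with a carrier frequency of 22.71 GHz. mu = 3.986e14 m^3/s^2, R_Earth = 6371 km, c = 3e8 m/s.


r = 7.893173e+06 m
v = sqrt(mu/r) = 7106.2885 m/s (worst-case radial velocity)
f = 22.71 GHz = 2.271e+10 Hz
fd = 2*f*v/c = 2*2.271e+10*7106.2885/3.0e+08
fd = 1.0758921e+06 Hz

1.0759e+06 Hz


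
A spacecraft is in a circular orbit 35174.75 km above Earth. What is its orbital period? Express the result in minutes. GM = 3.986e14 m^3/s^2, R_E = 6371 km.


r = 41545.7500 km = 4.154575e+07 m
T = 2*pi*sqrt(r^3/mu) = 2*pi*sqrt(7.1710014e+22 / 3.986e14)
T = 84275.4590 s = 1404.5910 min

1404.5910 minutes


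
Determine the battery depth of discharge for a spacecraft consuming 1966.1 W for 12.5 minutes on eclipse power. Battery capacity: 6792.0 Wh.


E_used = P * t / 60 = 1966.1 * 12.5 / 60 = 409.6042 Wh
DOD = E_used / E_total * 100 = 409.6042 / 6792.0 * 100
DOD = 6.0307 %

6.0307 %


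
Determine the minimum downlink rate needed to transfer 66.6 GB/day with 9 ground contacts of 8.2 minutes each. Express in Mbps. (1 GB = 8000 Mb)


total contact time = 9 * 8.2 * 60 = 4428.0000 s
data = 66.6 GB = 532800.0000 Mb
rate = 532800.0000 / 4428.0000 = 120.3252 Mbps

120.3252 Mbps


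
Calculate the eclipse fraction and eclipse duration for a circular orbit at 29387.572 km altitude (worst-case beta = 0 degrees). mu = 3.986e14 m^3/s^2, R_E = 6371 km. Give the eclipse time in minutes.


r = 35758.5720 km
T = 1121.5799 min
Eclipse fraction = arcsin(R_E/r)/pi = arcsin(6371.0000/35758.5720)/pi
= arcsin(0.1781671)/pi = 0.05701675
Eclipse duration = 0.05701675 * 1121.5799 = 63.9488 min

63.9488 minutes


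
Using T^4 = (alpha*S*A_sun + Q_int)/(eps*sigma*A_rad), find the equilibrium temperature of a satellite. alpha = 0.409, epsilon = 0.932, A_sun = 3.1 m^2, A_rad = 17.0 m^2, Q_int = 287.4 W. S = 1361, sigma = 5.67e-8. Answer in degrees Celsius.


Numerator = alpha*S*A_sun + Q_int = 0.409*1361*3.1 + 287.4 = 2013.0119 W
Denominator = eps*sigma*A_rad = 0.932*5.67e-8*17.0 = 8.983548e-07 W/K^4
T^4 = 2.240776e+09 K^4
T = 217.5703 K = -55.5797 C

-55.5797 degrees Celsius


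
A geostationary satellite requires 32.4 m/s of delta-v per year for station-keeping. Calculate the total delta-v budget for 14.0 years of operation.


dV = rate * years = 32.4 * 14.0
dV = 453.6000 m/s

453.6000 m/s


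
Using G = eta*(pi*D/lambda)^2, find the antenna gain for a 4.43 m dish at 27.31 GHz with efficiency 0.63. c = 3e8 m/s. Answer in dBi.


lambda = c/f = 3e8 / 2.731e+10 = 0.01098499 m
G = eta*(pi*D/lambda)^2 = 0.63*(pi*4.43/0.01098499)^2
G = 1.011227e+06 (linear)
G = 10*log10(1.011227e+06) = 60.0485 dBi

60.0485 dBi


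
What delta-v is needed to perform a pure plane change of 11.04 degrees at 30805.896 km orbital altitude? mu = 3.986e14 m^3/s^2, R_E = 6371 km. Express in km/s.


r = 37176.8960 km = 3.7176896e+07 m
V = sqrt(mu/r) = 3274.4027 m/s
di = 11.04 deg = 0.1926843 rad
dV = 2*V*sin(di/2) = 2*3274.4027*sin(0.09634217)
dV = 629.9506 m/s = 0.6299506 km/s

0.6300 km/s


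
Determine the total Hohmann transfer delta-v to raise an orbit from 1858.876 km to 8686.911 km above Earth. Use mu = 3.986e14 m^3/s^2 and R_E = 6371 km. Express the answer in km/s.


r1 = 8229.8760 km = 8.229876e+06 m
r2 = 15057.9110 km = 1.5057911e+07 m
dv1 = sqrt(mu/r1)*(sqrt(2*r2/(r1+r2)) - 1) = 954.7645 m/s
dv2 = sqrt(mu/r2)*(1 - sqrt(2*r1/(r1+r2))) = 819.5356 m/s
total dv = |dv1| + |dv2| = 954.7645 + 819.5356 = 1774.3001 m/s = 1.7743 km/s

1.7743 km/s


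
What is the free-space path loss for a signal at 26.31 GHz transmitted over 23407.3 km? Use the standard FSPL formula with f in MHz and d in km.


f = 26.31 GHz = 26310.0000 MHz
d = 23407.3 km
FSPL = 32.44 + 20*log10(26310.0000) + 20*log10(23407.3)
FSPL = 32.44 + 88.4024 + 87.3870
FSPL = 208.2294 dB

208.2294 dB


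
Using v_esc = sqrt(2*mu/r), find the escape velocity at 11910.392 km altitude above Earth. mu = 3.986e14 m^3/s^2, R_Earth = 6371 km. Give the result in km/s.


r = 6371.0 + 11910.392 = 18281.3920 km = 1.8281392e+07 m
v_esc = sqrt(2*mu/r) = sqrt(2*3.986e14 / 1.8281392e+07)
v_esc = 6603.5735 m/s = 6.6036 km/s

6.6036 km/s


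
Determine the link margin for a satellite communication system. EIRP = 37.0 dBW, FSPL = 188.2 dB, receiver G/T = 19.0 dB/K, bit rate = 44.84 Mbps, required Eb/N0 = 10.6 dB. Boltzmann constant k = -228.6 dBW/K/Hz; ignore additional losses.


C/N0 = EIRP - FSPL + G/T - k = 37.0 - 188.2 + 19.0 - (-228.6)
C/N0 = 96.4000 dB-Hz
R_b = 44.84 Mbps = 4.484e+07 bps -> 10*log10(R_b) = 76.5167 dB-Hz
Eb/N0 = C/N0 - 10*log10(R_b) = 96.4000 - 76.5167 = 19.8833 dB
Margin = Eb/N0 - Eb/N0_req = 19.8833 - 10.6 = 9.2833 dB (link closes)

9.2833 dB


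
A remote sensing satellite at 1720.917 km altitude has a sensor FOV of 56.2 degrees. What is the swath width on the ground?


FOV = 56.2 deg = 0.980875 rad
swath = 2 * alt * tan(FOV/2) = 2 * 1720.917 * tan(0.4904375)
swath = 2 * 1720.917 * 0.5339503
swath = 1837.7682 km

1837.7682 km


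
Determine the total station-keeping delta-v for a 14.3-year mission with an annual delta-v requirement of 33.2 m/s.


dV = rate * years = 33.2 * 14.3
dV = 474.7600 m/s

474.7600 m/s


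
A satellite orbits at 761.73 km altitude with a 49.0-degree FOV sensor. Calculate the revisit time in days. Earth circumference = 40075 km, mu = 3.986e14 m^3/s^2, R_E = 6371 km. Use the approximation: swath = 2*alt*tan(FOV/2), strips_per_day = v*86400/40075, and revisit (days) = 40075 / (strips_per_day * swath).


swath = 2*761.73*tan(0.4276057) = 694.2807 km
v = sqrt(mu/r) = 7475.5088 m/s = 7.4755 km/s
strips/day = v*86400/40075 = 7.4755*86400/40075 = 16.1169
coverage/day = strips * swath = 16.1169 * 694.2807 = 11189.6389 km
revisit = 40075 / 11189.6389 = 3.5814 days

3.5814 days


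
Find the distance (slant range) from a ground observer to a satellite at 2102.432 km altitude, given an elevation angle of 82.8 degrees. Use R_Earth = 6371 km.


h = 2102.432 km, el = 82.8 deg
d = -R_E*sin(el) + sqrt((R_E*sin(el))^2 + 2*R_E*h + h^2)
d = -6371.0000*sin(1.4451) + sqrt((6371.0000*0.9921147)^2 + 2*6371.0000*2102.432 + 2102.432^2)
d = 2114.9619 km

2114.9619 km


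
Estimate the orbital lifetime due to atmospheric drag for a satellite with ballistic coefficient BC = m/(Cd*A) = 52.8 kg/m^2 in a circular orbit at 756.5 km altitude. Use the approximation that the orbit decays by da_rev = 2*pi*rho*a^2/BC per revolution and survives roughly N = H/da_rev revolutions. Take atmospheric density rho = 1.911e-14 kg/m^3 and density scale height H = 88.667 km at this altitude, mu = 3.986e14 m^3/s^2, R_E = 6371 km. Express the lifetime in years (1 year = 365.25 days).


a = R_E + alt = 7127.5000 km = 7.1275e+06 m
da_rev = 2*pi*rho*a^2/BC = 2*pi*1.911e-14*(7.1275e+06)^2/52.8 = 0.115526359 m per revolution
N = H/da_rev = 88667.0000 m / 0.115526359 m = 767504.4987 revolutions
P = 2*pi*sqrt(a^3/mu) = 5988.4863 s
lifetime = N*P = 767504.4987 * 5988.4863 = 4.5961902e+09 s = 53196.6455 days
years = 53196.6455 / 365.25 = 145.6445 years

145.6445 years


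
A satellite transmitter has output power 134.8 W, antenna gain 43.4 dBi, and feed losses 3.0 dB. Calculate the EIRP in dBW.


Pt = 134.8 W = 21.2969 dBW
EIRP = Pt_dBW + Gt - losses = 21.2969 + 43.4 - 3.0 = 61.6969 dBW

61.6969 dBW


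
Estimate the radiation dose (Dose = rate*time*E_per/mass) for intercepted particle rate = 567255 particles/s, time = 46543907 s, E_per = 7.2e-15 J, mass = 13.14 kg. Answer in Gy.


Total energy deposited = rate * time * E_per
  = 567255 * 46543907 * 7.2e-15 = 0.1900963 J
Dose = E_total / mass = 0.1900963 / 13.14
Dose = 0.01446699 Gy

0.0145 Gy


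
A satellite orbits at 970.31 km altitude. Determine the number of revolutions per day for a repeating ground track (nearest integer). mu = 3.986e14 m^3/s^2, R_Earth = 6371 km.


r = 7.34131e+06 m
T = 2*pi*sqrt(r^3/mu) = 6259.9601 s = 104.3327 min
revs/day = 1440 / 104.3327 = 13.8020
Rounded: 14 revolutions per day

14 revolutions per day


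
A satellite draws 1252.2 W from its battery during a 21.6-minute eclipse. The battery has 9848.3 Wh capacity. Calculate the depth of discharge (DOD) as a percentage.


E_used = P * t / 60 = 1252.2 * 21.6 / 60 = 450.7920 Wh
DOD = E_used / E_total * 100 = 450.7920 / 9848.3 * 100
DOD = 4.5774 %

4.5774 %


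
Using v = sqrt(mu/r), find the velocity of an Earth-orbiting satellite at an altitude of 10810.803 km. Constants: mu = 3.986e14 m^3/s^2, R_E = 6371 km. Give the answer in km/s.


r = R_E + alt = 6371.0 + 10810.803 = 17181.8030 km = 1.7181803e+07 m
v = sqrt(mu/r) = sqrt(3.986e14 / 1.7181803e+07) = 4816.5301 m/s = 4.8165 km/s

4.8165 km/s


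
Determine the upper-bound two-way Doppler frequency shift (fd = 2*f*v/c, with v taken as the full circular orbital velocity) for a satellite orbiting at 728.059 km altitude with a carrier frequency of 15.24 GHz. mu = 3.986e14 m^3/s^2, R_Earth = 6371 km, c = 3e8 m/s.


r = 7.099059e+06 m
v = sqrt(mu/r) = 7493.2160 m/s (worst-case radial velocity)
f = 15.24 GHz = 1.524e+10 Hz
fd = 2*f*v/c = 2*1.524e+10*7493.2160/3.0e+08
fd = 761310.7502 Hz

761310.7502 Hz


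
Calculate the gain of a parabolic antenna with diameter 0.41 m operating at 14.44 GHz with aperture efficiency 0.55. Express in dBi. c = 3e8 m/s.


lambda = c/f = 3e8 / 1.444e+10 = 0.02077562 m
G = eta*(pi*D/lambda)^2 = 0.55*(pi*0.41/0.02077562)^2
G = 2114.0830 (linear)
G = 10*log10(2114.0830) = 33.2512 dBi

33.2512 dBi


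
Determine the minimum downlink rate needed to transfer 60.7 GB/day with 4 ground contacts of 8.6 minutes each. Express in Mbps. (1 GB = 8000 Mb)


total contact time = 4 * 8.6 * 60 = 2064.0000 s
data = 60.7 GB = 485600.0000 Mb
rate = 485600.0000 / 2064.0000 = 235.2713 Mbps

235.2713 Mbps


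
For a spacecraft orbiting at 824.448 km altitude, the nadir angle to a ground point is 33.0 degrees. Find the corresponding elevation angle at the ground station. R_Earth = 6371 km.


r = R_E + alt = 7195.4480 km
Law of sines in the satellite / Earth-center / ground-point triangle:
  sin(nadir)/R_E = sin(90 + el)/r  =>  cos(el) = (r/R_E)*sin(nadir)
cos(el) = (7195.4480 / 6371.0000) * sin(33.0 deg) = 0.6151188
el = arccos(0.6151188) = 52.0394 deg
(Earth-central angle = 90 - nadir - el = 4.9606 deg)

52.0394 degrees


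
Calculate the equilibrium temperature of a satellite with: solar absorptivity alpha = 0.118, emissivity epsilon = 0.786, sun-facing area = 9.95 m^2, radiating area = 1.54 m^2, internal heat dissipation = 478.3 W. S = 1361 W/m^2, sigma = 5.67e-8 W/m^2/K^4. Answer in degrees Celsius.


Numerator = alpha*S*A_sun + Q_int = 0.118*1361*9.95 + 478.3 = 2076.2501 W
Denominator = eps*sigma*A_rad = 0.786*5.67e-8*1.54 = 6.8631948e-08 W/K^4
T^4 = 3.0251948e+10 K^4
T = 417.0502 K = 143.9002 C

143.9002 degrees Celsius


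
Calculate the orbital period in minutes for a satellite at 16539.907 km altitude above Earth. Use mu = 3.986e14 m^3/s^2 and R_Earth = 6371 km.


r = 22910.9070 km = 2.2910907e+07 m
T = 2*pi*sqrt(r^3/mu) = 2*pi*sqrt(1.2026156e+22 / 3.986e14)
T = 34512.3590 s = 575.2060 min

575.2060 minutes


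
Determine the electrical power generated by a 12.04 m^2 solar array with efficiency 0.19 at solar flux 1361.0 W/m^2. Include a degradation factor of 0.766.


P = area * eta * S * degradation
P = 12.04 * 0.19 * 1361.0 * 0.766
P = 2384.8825 W

2384.8825 W


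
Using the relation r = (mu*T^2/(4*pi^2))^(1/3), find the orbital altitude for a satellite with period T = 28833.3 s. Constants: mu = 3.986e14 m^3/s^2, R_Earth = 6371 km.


T = 28833.3 s
r = (mu*T^2/(4*pi^2))^(1/3) = (3.986e14 * 28833.3^2 / (4*pi^2))^(1/3)
r = 2.0323044e+07 m = 20323.0438 km
alt = r - R_E = 20323.0438 - 6371 = 13952.0438 km

13952.0438 km


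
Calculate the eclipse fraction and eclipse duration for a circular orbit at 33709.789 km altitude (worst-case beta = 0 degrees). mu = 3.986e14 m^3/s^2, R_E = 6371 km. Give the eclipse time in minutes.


r = 40080.7890 km
T = 1330.9580 min
Eclipse fraction = arcsin(R_E/r)/pi = arcsin(6371.0000/40080.7890)/pi
= arcsin(0.158954)/pi = 0.05081214
Eclipse duration = 0.05081214 * 1330.9580 = 67.6288 min

67.6288 minutes


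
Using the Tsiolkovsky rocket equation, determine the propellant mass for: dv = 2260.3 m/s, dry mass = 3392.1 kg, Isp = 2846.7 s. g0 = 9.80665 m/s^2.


ve = Isp * g0 = 2846.7 * 9.80665 = 27916.590555 m/s
mass ratio = exp(dv/ve) = exp(2260.3/27916.590555) = 1.08433424
m_prop = m_dry * (mr - 1) = 3392.1 * (1.08433424 - 1)
m_prop = 286.0702 kg

286.0702 kg


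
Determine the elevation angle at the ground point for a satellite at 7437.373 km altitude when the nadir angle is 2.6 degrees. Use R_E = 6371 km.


r = R_E + alt = 13808.3730 km
Law of sines in the satellite / Earth-center / ground-point triangle:
  sin(nadir)/R_E = sin(90 + el)/r  =>  cos(el) = (r/R_E)*sin(nadir)
cos(el) = (13808.3730 / 6371.0000) * sin(2.6 deg) = 0.0983188
el = arccos(0.0983188) = 84.3576 deg
(Earth-central angle = 90 - nadir - el = 3.0424 deg)

84.3576 degrees


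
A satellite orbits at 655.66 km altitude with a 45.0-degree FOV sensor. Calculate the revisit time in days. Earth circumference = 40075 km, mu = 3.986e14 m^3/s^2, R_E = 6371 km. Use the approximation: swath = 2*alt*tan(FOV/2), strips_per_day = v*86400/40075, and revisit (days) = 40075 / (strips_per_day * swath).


swath = 2*655.66*tan(0.3926991) = 543.1665 km
v = sqrt(mu/r) = 7531.7202 m/s = 7.5317 km/s
strips/day = v*86400/40075 = 7.5317*86400/40075 = 16.2381
coverage/day = strips * swath = 16.2381 * 543.1665 = 8819.9757 km
revisit = 40075 / 8819.9757 = 4.5437 days

4.5437 days


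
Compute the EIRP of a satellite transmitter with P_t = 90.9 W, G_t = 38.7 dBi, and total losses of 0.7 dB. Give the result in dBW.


Pt = 90.9 W = 19.5856 dBW
EIRP = Pt_dBW + Gt - losses = 19.5856 + 38.7 - 0.7 = 57.5856 dBW

57.5856 dBW


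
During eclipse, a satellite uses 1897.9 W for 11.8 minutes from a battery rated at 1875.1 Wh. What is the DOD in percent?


E_used = P * t / 60 = 1897.9 * 11.8 / 60 = 373.2537 Wh
DOD = E_used / E_total * 100 = 373.2537 / 1875.1 * 100
DOD = 19.9058 %

19.9058 %


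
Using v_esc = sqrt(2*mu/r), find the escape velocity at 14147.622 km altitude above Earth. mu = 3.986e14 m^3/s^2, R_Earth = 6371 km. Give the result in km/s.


r = 6371.0 + 14147.622 = 20518.6220 km = 2.0518622e+07 m
v_esc = sqrt(2*mu/r) = sqrt(2*3.986e14 / 2.0518622e+07)
v_esc = 6233.1783 m/s = 6.2332 km/s

6.2332 km/s


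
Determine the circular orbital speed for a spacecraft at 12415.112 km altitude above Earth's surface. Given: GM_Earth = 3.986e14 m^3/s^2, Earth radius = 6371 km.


r = R_E + alt = 6371.0 + 12415.112 = 18786.1120 km = 1.8786112e+07 m
v = sqrt(mu/r) = sqrt(3.986e14 / 1.8786112e+07) = 4606.2785 m/s = 4.6063 km/s

4.6063 km/s


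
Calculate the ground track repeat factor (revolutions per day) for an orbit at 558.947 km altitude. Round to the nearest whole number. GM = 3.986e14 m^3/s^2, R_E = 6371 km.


r = 6.929947e+06 m
T = 2*pi*sqrt(r^3/mu) = 5741.2451 s = 95.6874 min
revs/day = 1440 / 95.6874 = 15.0490
Rounded: 15 revolutions per day

15 revolutions per day


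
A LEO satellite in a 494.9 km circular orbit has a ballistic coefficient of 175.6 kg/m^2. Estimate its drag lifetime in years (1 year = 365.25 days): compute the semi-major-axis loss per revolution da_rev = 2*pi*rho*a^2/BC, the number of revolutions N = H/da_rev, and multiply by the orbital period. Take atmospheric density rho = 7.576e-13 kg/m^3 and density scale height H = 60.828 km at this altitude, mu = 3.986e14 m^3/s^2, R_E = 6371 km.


a = R_E + alt = 6865.9000 km = 6.8659e+06 m
da_rev = 2*pi*rho*a^2/BC = 2*pi*7.576e-13*(6.8659e+06)^2/175.6 = 1.277881 m per revolution
N = H/da_rev = 60828.0000 m / 1.277881 m = 47600.6921 revolutions
P = 2*pi*sqrt(a^3/mu) = 5661.8379 s
lifetime = N*P = 47600.6921 * 5661.8379 = 2.695074e+08 s = 3119.2986 days
years = 3119.2986 / 365.25 = 8.5402 years

8.5402 years


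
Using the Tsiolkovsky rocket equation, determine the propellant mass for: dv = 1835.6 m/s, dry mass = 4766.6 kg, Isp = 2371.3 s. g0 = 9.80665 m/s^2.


ve = Isp * g0 = 2371.3 * 9.80665 = 23254.509145 m/s
mass ratio = exp(dv/ve) = exp(1835.6/23254.509145) = 1.08213423
m_prop = m_dry * (mr - 1) = 4766.6 * (1.08213423 - 1)
m_prop = 391.5010 kg

391.5010 kg


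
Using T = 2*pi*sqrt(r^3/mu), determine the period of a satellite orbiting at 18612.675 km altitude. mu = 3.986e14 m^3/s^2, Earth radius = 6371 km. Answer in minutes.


r = 24983.6750 km = 2.4983675e+07 m
T = 2*pi*sqrt(r^3/mu) = 2*pi*sqrt(1.5594411e+22 / 3.986e14)
T = 39300.2854 s = 655.0048 min

655.0048 minutes


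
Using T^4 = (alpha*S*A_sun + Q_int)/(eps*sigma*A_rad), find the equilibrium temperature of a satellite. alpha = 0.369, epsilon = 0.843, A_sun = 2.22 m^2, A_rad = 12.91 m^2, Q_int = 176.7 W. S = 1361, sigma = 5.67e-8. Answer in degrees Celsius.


Numerator = alpha*S*A_sun + Q_int = 0.369*1361*2.22 + 176.7 = 1291.6040 W
Denominator = eps*sigma*A_rad = 0.843*5.67e-8*12.91 = 6.1707347e-07 W/K^4
T^4 = 2.0931122e+09 K^4
T = 213.8938 K = -59.2562 C

-59.2562 degrees Celsius


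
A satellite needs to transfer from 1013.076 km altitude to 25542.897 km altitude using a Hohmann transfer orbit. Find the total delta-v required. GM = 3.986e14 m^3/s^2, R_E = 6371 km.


r1 = 7384.0760 km = 7.384076e+06 m
r2 = 31913.8970 km = 3.1913897e+07 m
dv1 = sqrt(mu/r1)*(sqrt(2*r2/(r1+r2)) - 1) = 2016.3692 m/s
dv2 = sqrt(mu/r2)*(1 - sqrt(2*r1/(r1+r2))) = 1367.6089 m/s
total dv = |dv1| + |dv2| = 2016.3692 + 1367.6089 = 3383.9782 m/s = 3.3840 km/s

3.3840 km/s


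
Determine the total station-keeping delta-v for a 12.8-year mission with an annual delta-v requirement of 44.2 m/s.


dV = rate * years = 44.2 * 12.8
dV = 565.7600 m/s

565.7600 m/s


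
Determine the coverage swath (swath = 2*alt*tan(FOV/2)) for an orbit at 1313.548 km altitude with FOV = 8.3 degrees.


FOV = 8.3 deg = 0.1448623 rad
swath = 2 * alt * tan(FOV/2) = 2 * 1313.548 * tan(0.07243116)
swath = 2 * 1313.548 * 0.07255809
swath = 190.6171 km

190.6171 km


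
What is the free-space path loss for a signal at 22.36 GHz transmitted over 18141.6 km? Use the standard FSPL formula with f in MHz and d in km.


f = 22.36 GHz = 22360.0000 MHz
d = 18141.6 km
FSPL = 32.44 + 20*log10(22360.0000) + 20*log10(18141.6)
FSPL = 32.44 + 86.9894 + 85.1735
FSPL = 204.6029 dB

204.6029 dB


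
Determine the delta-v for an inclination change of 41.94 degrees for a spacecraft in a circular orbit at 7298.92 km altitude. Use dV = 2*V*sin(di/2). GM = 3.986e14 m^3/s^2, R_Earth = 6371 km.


r = 13669.9200 km = 1.366992e+07 m
V = sqrt(mu/r) = 5399.8993 m/s
di = 41.94 deg = 0.7319911 rad
dV = 2*V*sin(di/2) = 2*5399.8993*sin(0.3659955)
dV = 3865.0220 m/s = 3.8650 km/s

3.8650 km/s


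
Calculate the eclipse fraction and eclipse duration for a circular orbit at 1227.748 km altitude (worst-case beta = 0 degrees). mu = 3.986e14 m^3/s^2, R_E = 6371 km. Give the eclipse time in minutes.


r = 7598.7480 km
T = 109.8685 min
Eclipse fraction = arcsin(R_E/r)/pi = arcsin(6371.0000/7598.7480)/pi
= arcsin(0.8384276)/pi = 0.3165247
Eclipse duration = 0.3165247 * 109.8685 = 34.7761 min

34.7761 minutes


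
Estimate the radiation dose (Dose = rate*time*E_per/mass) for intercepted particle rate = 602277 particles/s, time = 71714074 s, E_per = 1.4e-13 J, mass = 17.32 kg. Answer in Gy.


Total energy deposited = rate * time * E_per
  = 602277 * 71714074 * 1.4e-13 = 6.0468 J
Dose = E_total / mass = 6.0468 / 17.32
Dose = 0.3491249 Gy

0.3491 Gy


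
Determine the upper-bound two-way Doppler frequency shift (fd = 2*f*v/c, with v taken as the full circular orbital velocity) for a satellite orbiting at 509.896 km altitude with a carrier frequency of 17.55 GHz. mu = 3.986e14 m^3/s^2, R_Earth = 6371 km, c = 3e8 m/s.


r = 6.880896e+06 m
v = sqrt(mu/r) = 7611.0776 m/s (worst-case radial velocity)
f = 17.55 GHz = 1.755e+10 Hz
fd = 2*f*v/c = 2*1.755e+10*7611.0776/3.0e+08
fd = 890496.0800 Hz

890496.0800 Hz


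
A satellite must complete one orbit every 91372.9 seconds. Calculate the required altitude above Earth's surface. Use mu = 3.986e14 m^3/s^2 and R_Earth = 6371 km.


T = 91372.9 s
r = (mu*T^2/(4*pi^2))^(1/3) = (3.986e14 * 91372.9^2 / (4*pi^2))^(1/3)
r = 4.3846755e+07 m = 43846.7551 km
alt = r - R_E = 43846.7551 - 6371 = 37475.7551 km

37475.7551 km


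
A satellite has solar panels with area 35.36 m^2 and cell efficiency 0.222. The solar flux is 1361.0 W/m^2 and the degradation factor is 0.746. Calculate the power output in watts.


P = area * eta * S * degradation
P = 35.36 * 0.222 * 1361.0 * 0.746
P = 7970.0709 W

7970.0709 W


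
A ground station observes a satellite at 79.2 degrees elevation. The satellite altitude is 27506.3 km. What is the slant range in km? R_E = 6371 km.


h = 27506.3 km, el = 79.2 deg
d = -R_E*sin(el) + sqrt((R_E*sin(el))^2 + 2*R_E*h + h^2)
d = -6371.0000*sin(1.3823) + sqrt((6371.0000*0.9822873)^2 + 2*6371.0000*27506.3 + 27506.3^2)
d = 27598.1070 km

27598.1070 km


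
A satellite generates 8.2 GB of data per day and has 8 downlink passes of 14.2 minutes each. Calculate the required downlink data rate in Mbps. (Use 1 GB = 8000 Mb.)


total contact time = 8 * 14.2 * 60 = 6816.0000 s
data = 8.2 GB = 65600.0000 Mb
rate = 65600.0000 / 6816.0000 = 9.6244 Mbps

9.6244 Mbps


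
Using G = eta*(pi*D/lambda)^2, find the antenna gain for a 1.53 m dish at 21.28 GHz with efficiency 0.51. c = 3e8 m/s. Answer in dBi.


lambda = c/f = 3e8 / 2.128e+10 = 0.01409774 m
G = eta*(pi*D/lambda)^2 = 0.51*(pi*1.53/0.01409774)^2
G = 59286.1872 (linear)
G = 10*log10(59286.1872) = 47.7295 dBi

47.7295 dBi


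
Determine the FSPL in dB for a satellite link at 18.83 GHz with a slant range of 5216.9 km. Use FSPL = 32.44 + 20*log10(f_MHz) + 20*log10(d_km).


f = 18.83 GHz = 18830.0000 MHz
d = 5216.9 km
FSPL = 32.44 + 20*log10(18830.0000) + 20*log10(5216.9)
FSPL = 32.44 + 85.4970 + 74.3483
FSPL = 192.2853 dB

192.2853 dB


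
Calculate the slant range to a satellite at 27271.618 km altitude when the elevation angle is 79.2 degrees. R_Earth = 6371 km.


h = 27271.618 km, el = 79.2 deg
d = -R_E*sin(el) + sqrt((R_E*sin(el))^2 + 2*R_E*h + h^2)
d = -6371.0000*sin(1.3823) + sqrt((6371.0000*0.9822873)^2 + 2*6371.0000*27271.618 + 27271.618^2)
d = 27363.2782 km

27363.2782 km


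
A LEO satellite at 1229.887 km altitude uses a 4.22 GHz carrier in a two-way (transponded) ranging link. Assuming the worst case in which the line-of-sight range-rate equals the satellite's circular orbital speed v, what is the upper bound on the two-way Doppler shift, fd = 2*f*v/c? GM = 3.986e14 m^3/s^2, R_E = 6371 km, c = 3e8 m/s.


r = 7.600887e+06 m
v = sqrt(mu/r) = 7241.6330 m/s (worst-case radial velocity)
f = 4.22 GHz = 4.22e+09 Hz
fd = 2*f*v/c = 2*4.22e+09*7241.6330/3.0e+08
fd = 203731.2740 Hz

203731.2740 Hz


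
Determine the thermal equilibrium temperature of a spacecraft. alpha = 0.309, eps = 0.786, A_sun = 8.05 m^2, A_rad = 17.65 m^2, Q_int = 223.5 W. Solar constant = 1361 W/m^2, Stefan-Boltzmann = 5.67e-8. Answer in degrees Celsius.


Numerator = alpha*S*A_sun + Q_int = 0.309*1361*8.05 + 223.5 = 3608.9195 W
Denominator = eps*sigma*A_rad = 0.786*5.67e-8*17.65 = 7.8659343e-07 W/K^4
T^4 = 4.5880366e+09 K^4
T = 260.2596 K = -12.8904 C

-12.8904 degrees Celsius


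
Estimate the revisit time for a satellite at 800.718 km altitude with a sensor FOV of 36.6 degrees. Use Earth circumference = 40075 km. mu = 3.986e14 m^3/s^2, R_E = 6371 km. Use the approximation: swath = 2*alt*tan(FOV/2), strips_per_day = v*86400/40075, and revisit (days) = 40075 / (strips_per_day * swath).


swath = 2*800.718*tan(0.3193953) = 529.6243 km
v = sqrt(mu/r) = 7455.1613 m/s = 7.4552 km/s
strips/day = v*86400/40075 = 7.4552*86400/40075 = 16.0730
coverage/day = strips * swath = 16.0730 * 529.6243 = 8512.6578 km
revisit = 40075 / 8512.6578 = 4.7077 days

4.7077 days


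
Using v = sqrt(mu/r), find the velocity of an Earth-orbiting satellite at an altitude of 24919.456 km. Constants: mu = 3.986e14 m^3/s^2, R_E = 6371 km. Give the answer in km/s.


r = R_E + alt = 6371.0 + 24919.456 = 31290.4560 km = 3.1290456e+07 m
v = sqrt(mu/r) = sqrt(3.986e14 / 3.1290456e+07) = 3569.1327 m/s = 3.5691 km/s

3.5691 km/s


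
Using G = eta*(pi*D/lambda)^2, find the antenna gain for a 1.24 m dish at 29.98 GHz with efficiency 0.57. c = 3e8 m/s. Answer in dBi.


lambda = c/f = 3e8 / 2.998e+10 = 0.01000667 m
G = eta*(pi*D/lambda)^2 = 0.57*(pi*1.24/0.01000667)^2
G = 86385.0759 (linear)
G = 10*log10(86385.0759) = 49.3644 dBi

49.3644 dBi


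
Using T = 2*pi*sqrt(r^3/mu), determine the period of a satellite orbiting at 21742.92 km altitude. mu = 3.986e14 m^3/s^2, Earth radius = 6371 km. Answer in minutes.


r = 28113.9200 km = 2.811392e+07 m
T = 2*pi*sqrt(r^3/mu) = 2*pi*sqrt(2.2221031e+22 / 3.986e14)
T = 46913.0132 s = 781.8836 min

781.8836 minutes


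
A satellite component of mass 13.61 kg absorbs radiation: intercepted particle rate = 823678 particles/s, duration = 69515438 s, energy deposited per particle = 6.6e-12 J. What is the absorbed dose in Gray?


Total energy deposited = rate * time * E_per
  = 823678 * 69515438 * 6.6e-12 = 377.9050 J
Dose = E_total / mass = 377.9050 / 13.61
Dose = 27.7667 Gy

27.7667 Gy


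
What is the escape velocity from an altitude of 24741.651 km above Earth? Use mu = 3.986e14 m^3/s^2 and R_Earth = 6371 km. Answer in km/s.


r = 6371.0 + 24741.651 = 31112.6510 km = 3.1112651e+07 m
v_esc = sqrt(2*mu/r) = sqrt(2*3.986e14 / 3.1112651e+07)
v_esc = 5061.9184 m/s = 5.0619 km/s

5.0619 km/s


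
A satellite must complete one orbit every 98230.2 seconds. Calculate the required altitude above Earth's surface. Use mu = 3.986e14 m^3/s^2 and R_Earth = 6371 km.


T = 98230.2 s
r = (mu*T^2/(4*pi^2))^(1/3) = (3.986e14 * 98230.2^2 / (4*pi^2))^(1/3)
r = 4.6013917e+07 m = 46013.9170 km
alt = r - R_E = 46013.9170 - 6371 = 39642.9170 km

39642.9170 km


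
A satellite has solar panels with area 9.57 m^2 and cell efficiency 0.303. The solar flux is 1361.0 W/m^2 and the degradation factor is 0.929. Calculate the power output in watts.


P = area * eta * S * degradation
P = 9.57 * 0.303 * 1361.0 * 0.929
P = 3666.3034 W

3666.3034 W


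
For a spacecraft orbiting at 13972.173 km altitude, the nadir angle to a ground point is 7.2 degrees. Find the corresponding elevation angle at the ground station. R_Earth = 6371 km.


r = R_E + alt = 20343.1730 km
Law of sines in the satellite / Earth-center / ground-point triangle:
  sin(nadir)/R_E = sin(90 + el)/r  =>  cos(el) = (r/R_E)*sin(nadir)
cos(el) = (20343.1730 / 6371.0000) * sin(7.2 deg) = 0.4002002
el = arccos(0.4002002) = 66.4093 deg
(Earth-central angle = 90 - nadir - el = 16.3907 deg)

66.4093 degrees


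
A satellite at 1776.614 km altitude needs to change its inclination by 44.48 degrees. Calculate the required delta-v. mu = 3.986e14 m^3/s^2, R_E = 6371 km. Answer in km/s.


r = 8147.6140 km = 8.147614e+06 m
V = sqrt(mu/r) = 6994.4477 m/s
di = 44.48 deg = 0.7763225 rad
dV = 2*V*sin(di/2) = 2*6994.4477*sin(0.3881612)
dV = 5294.6161 m/s = 5.2946 km/s

5.2946 km/s


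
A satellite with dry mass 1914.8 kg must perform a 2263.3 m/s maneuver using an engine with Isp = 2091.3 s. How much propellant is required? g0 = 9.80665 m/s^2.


ve = Isp * g0 = 2091.3 * 9.80665 = 20508.647145 m/s
mass ratio = exp(dv/ve) = exp(2263.3/20508.647145) = 1.11667814
m_prop = m_dry * (mr - 1) = 1914.8 * (1.11667814 - 1)
m_prop = 223.4153 kg

223.4153 kg


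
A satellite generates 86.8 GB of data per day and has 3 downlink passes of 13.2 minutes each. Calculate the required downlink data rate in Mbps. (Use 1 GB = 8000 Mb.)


total contact time = 3 * 13.2 * 60 = 2376.0000 s
data = 86.8 GB = 694400.0000 Mb
rate = 694400.0000 / 2376.0000 = 292.2559 Mbps

292.2559 Mbps


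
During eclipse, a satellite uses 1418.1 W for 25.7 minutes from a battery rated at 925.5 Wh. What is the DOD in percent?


E_used = P * t / 60 = 1418.1 * 25.7 / 60 = 607.4195 Wh
DOD = E_used / E_total * 100 = 607.4195 / 925.5 * 100
DOD = 65.6315 %

65.6315 %


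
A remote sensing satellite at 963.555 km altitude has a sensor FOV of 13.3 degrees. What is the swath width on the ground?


FOV = 13.3 deg = 0.2321288 rad
swath = 2 * alt * tan(FOV/2) = 2 * 963.555 * tan(0.1160644)
swath = 2 * 963.555 * 0.1165884
swath = 224.6786 km

224.6786 km


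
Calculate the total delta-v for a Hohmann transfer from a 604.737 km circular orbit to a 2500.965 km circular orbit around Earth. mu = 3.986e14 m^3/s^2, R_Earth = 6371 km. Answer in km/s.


r1 = 6975.7370 km = 6.975737e+06 m
r2 = 8871.9650 km = 8.871965e+06 m
dv1 = sqrt(mu/r1)*(sqrt(2*r2/(r1+r2)) - 1) = 439.4643 m/s
dv2 = sqrt(mu/r2)*(1 - sqrt(2*r1/(r1+r2))) = 413.7797 m/s
total dv = |dv1| + |dv2| = 439.4643 + 413.7797 = 853.2440 m/s = 0.853244 km/s

0.8532 km/s


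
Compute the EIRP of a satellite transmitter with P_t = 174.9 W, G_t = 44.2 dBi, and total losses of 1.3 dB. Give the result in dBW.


Pt = 174.9 W = 22.4279 dBW
EIRP = Pt_dBW + Gt - losses = 22.4279 + 44.2 - 1.3 = 65.3279 dBW

65.3279 dBW


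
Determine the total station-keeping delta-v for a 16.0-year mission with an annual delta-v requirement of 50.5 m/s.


dV = rate * years = 50.5 * 16.0
dV = 808.0000 m/s

808.0000 m/s


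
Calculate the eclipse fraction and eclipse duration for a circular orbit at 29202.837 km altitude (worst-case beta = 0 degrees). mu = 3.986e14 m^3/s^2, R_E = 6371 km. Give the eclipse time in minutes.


r = 35573.8370 km
T = 1112.8997 min
Eclipse fraction = arcsin(R_E/r)/pi = arcsin(6371.0000/35573.8370)/pi
= arcsin(0.1790923)/pi = 0.05731607
Eclipse duration = 0.05731607 * 1112.8997 = 63.7870 min

63.7870 minutes
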